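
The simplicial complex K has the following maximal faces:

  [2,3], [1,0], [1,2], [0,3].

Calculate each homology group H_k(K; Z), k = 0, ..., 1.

Take the total order 0 < 1 < 2 < 3 on the vertex set. Then K (dimension 1) consists of the simplices:

  0-simplices (4): [0], [1], [2], [3]
  1-simplices (4): [0,1], [0,3], [1,2], [2,3]

Hence C_0 ≅ Z^4, C_1 ≅ Z^4.

Boundary ∂_1: C_1 → C_0 is given by ∂[p,q] = [q] − [p]. For instance
  ∂[0,3] = [3] − [0].
The resulting 4×4 matrix has rank 3, and its Smith normal form has invariant factors (1,1,1).

Computing H_k = (kernel of ∂_k) / (image of ∂_{k+1}):

  H_0: rank C_0 − rank ∂_1 = 4 − 3 = 1, and the invariant factors of ∂_1 are all 1, so H_0 = Z.
  H_1: rank ker ∂_1 − rank ∂_2 = (4 − 3) − 0 = 1, and there is no ∂_2, so H_1 = Z.

(K is a triangulation of the circle S^1.)

H_0 = Z,  H_1 = Z.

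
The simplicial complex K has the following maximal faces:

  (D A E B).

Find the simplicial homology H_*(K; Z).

H_0 = Z,  H_1 = 0,  H_2 = 0,  H_3 = 0.

Order the vertices as A < B < D < E. Listing each simplex with vertices in this order, K has dimension 3 with simplices:

  0-simplices (4): A, B, D, E
  1-simplices (6): AB, AD, AE, BD, BE, DE
  2-simplices (4): ABD, ABE, ADE, BDE
  3-simplices (1): ABDE

giving chain groups C_0 ≅ Z^4, C_1 ≅ Z^6, C_2 ≅ Z^4, C_3 ≅ Z^1.

Boundary ∂_1: C_1 → C_0 is given by ∂[p,q] = [q] − [p]. For instance
  ∂AE = E − A.
This gives a 4×6 integer matrix of rank 3; reducing to Smith normal form yields diagonal entries (1,1,1).

Boundary ∂_2: C_2 → C_1 maps a triangle to the signed sum of its edges. For instance
  ∂ABD = BD − AD + AB,
  ∂BDE = DE − BE + BD.
As a 6×4 matrix over Z this has rank 3, with invariant factors (1,1,1).

∂_3: C_3 → C_2 sends each 3-simplex σ to the alternating sum Σ_i (−1)^i (σ with its i-th vertex removed). For instance
  ∂ABDE = BDE − ADE + ABE − ABD.
This gives a 4×1 integer matrix of rank 1; reducing to Smith normal form yields diagonal entries (1).

Reading off H_k = ker ∂_k / im ∂_{k+1}:

  H_0: rank C_0 − rank ∂_1 = 4 − 3 = 1, and the invariant factors of ∂_1 are all 1, so H_0 ≅ Z.
  H_1: rank ker ∂_1 − rank ∂_2 = (6 − 3) − 3 = 0, and the invariant factors of ∂_2 are all 1, so H_1 ≅ 0.
  H_2: rank ker ∂_2 − rank ∂_3 = (4 − 3) − 1 = 0, and the invariant factors of ∂_3 are all 1, so H_2 ≅ 0.
  H_3: rank ker ∂_3 − rank ∂_4 = (1 − 1) − 0 = 0, and there is no ∂_4, so H_3 ≅ 0.

As a check, the Euler characteristic is 4 − 6 + 4 − 1 = 1, which agrees with 1 − 0 + 0 − 0 = 1.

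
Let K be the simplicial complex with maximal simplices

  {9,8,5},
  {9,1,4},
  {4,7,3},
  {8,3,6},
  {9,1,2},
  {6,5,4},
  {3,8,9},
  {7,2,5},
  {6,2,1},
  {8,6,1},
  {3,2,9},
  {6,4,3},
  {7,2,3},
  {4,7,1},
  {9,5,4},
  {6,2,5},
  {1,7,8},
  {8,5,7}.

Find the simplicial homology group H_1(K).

H_1 ≅ Z^2.

K has 9 vertices, 27 edges, 18 triangles.
rank ∂_1 = 8, rank ∂_2 = 17 ⇒ b_1 = 27 − 8 − 17 = 2; all invariant factors of ∂_2 are 1 so no torsion. So H_1 = Z^2.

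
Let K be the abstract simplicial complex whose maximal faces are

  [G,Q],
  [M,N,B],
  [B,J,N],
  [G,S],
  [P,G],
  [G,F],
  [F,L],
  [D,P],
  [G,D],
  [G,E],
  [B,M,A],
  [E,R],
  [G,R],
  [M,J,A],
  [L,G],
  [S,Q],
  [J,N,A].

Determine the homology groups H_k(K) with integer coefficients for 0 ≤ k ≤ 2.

We work with the vertex ordering A < B < D < E < F < G < J < L < M < N < P < Q < R < S. The simplices of K, each written with vertices in increasing order, are:

  0-simplices (14): A, B, D, E, F, G, J, L, M, N, P, Q, R, S
  1-simplices (22): AB, AJ, AM, AN, BJ, BM, BN, DG, DP, EG, ER, FG, FL, GL, GP, GQ, GR, GS, JM, JN, MN, QS
  2-simplices (5): ABM, AJM, AJN, BJN, BMN

Hence C_0 ≅ Z^14, C_1 ≅ Z^22, C_2 ≅ Z^5.

∂_1: C_1 → C_0 is given by ∂[p,q] = [q] − [p]. For instance
  ∂GL = L − G.
The resulting 14×22 matrix has rank 12, and its Smith normal form has invariant factors (1,1,1,1,1,1,1,1,1,1,1,1).

Boundary ∂_2: C_2 → C_1 maps a triangle to the signed sum of its edges. For instance
  ∂ABM = BM − AM + AB,
  ∂AJN = JN − AN + AJ.
The 22×5 boundary matrix has rank 5 and Smith normal form diag(1,1,1,1,1).

Computing H_k = (kernel of ∂_k) / (image of ∂_{k+1}):

  H_0: rank C_0 − rank ∂_1 = 14 − 12 = 2, and the invariant factors of ∂_1 are all 1, so H_0 = Z^2.
  H_1: rank ker ∂_1 − rank ∂_2 = (22 − 12) − 5 = 5, and the invariant factors of ∂_2 are all 1, so H_1 = Z^5.
  H_2: rank ker ∂_2 − rank ∂_3 = (5 − 5) − 0 = 0, and there is no ∂_3, so H_2 = 0.

H_0 ≅ Z^2,  H_1 ≅ Z^5,  H_2 = 0.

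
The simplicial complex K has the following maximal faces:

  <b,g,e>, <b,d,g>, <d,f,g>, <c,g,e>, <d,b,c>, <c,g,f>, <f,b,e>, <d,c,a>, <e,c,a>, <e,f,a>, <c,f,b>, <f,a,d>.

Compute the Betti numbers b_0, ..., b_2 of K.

b_0 = 1, b_1 = 0, b_2 = 0.

K has 7 vertices, 18 edges, 12 triangles.
rank ∂_0 = 0, rank ∂_1 = 6 ⇒ b_0 = 7 − 0 − 6 = 1; all invariant factors of ∂_1 are 1 so no torsion. So H_0 ≅ Z.
rank ∂_1 = 6, rank ∂_2 = 12 ⇒ b_1 = 18 − 6 − 12 = 0; ∂_2 has invariant factor(s) [2] giving torsion. So H_1 ≅ Z/2Z.
rank ∂_2 = 12, rank ∂_3 = 0 ⇒ b_2 = 12 − 12 − 0 = 0. So H_2 ≅ 0.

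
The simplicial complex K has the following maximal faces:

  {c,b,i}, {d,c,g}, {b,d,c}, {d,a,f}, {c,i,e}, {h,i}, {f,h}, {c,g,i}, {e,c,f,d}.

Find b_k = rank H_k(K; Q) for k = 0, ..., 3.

b_0 = 1, b_1 = 1, b_2 = 0, b_3 = 0.

Take the total order a < b < c < d < e < f < g < h < i on the vertex set. Then K (dimension 3) consists of the simplices:

  0-simplices (9): a, b, c, d, e, f, g, h, i
  1-simplices (18): ad, af, bc, bd, bi, cd, ce, cf, cg, ci, de, df, dg, ef, ei, fh, gi, hi
  2-simplices (10): adf, bcd, bci, cde, cdf, cdg, cef, cei, cgi, def
  3-simplices (1): cdef

giving chain groups C_0 ≅ Z^9, C_1 ≅ Z^18, C_2 ≅ Z^10, C_3 ≅ Z^1.

∂_1: C_1 → C_0 sends each edge [p,q] (with p < q) to q − p. For instance
  ∂ei = i − e.
The 9×18 boundary matrix has rank 8 and Smith normal form diag(1,1,1,1,1,1,1,1).

Boundary ∂_2: C_2 → C_1 maps a triangle to the signed sum of its edges. For instance
  ∂cdf = df − cf + cd,
  ∂cde = de − ce + cd.
As a 18×10 matrix over Z this has rank 9, with invariant factors (1,1,1,1,1,1,1,1,1).

∂_3: C_3 → C_2 sends each 3-simplex σ to the alternating sum Σ_i (−1)^i (σ with its i-th vertex removed). For instance
  ∂cdef = def − cef + cdf − cde.
As a 10×1 matrix over Z this has rank 1, with invariant factors (1).

Computing H_k = (kernel of ∂_k) / (image of ∂_{k+1}):

  H_0: rank C_0 − rank ∂_1 = 9 − 8 = 1, and the invariant factors of ∂_1 are all 1, so H_0 ≅ Z.
  H_1: rank ker ∂_1 − rank ∂_2 = (18 − 8) − 9 = 1, and the invariant factors of ∂_2 are all 1, so H_1 ≅ Z.
  H_2: rank ker ∂_2 − rank ∂_3 = (10 − 9) − 1 = 0, and the invariant factors of ∂_3 are all 1, so H_2 ≅ 0.
  H_3: rank ker ∂_3 − rank ∂_4 = (1 − 1) − 0 = 0, and there is no ∂_4, so H_3 ≅ 0.

As a check, the Euler characteristic is 9 − 18 + 10 − 1 = 0, which agrees with 1 − 1 + 0 − 0 = 0.

Hence the Betti numbers are b_0 = 1, b_1 = 1, b_2 = 0, b_3 = 0.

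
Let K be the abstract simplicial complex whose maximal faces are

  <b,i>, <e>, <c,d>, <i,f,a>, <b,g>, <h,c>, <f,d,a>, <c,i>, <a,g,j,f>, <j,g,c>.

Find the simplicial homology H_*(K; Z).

H_0 = Z^2,  H_1 = Z^3,  H_2 = 0,  H_3 = 0.

Order the vertices as a < b < c < d < e < f < g < h < i < j. Listing each simplex with vertices in this order, K has dimension 3 with simplices:

  0-simplices (10): a, b, c, d, e, f, g, h, i, j
  1-simplices (17): ad, af, ag, ai, aj, bg, bi, cd, cg, ch, ci, cj, df, fg, fi, fj, gj
  2-simplices (7): adf, afg, afi, afj, agj, cgj, fgj
  3-simplices (1): afgj

Hence C_0 ≅ Z^10, C_1 ≅ Z^17, C_2 ≅ Z^7, C_3 ≅ Z^1.

The boundary map ∂_1: C_1 → C_0 maps an edge to its endpoints' difference, ∂[p,q] = q − p. For instance
  ∂ch = h − c.
This gives a 10×17 integer matrix of rank 8; reducing to Smith normal form yields diagonal entries (1,1,1,1,1,1,1,1).

Boundary ∂_2: C_2 → C_1 maps a triangle to the signed sum of its edges. For instance
  ∂fgj = gj − fj + fg,
  ∂afg = fg − ag + af.
As a 17×7 matrix over Z this has rank 6, with invariant factors (1,1,1,1,1,1).

∂_3: C_3 → C_2 sends each 3-simplex σ to the alternating sum Σ_i (−1)^i (σ with its i-th vertex removed). For instance
  ∂afgj = fgj − agj + afj − afg.
The 7×1 boundary matrix has rank 1 and Smith normal form diag(1).

Now H_k = ker ∂_k / im ∂_{k+1}, so:

  H_0: rank C_0 − rank ∂_1 = 10 − 8 = 2, and the invariant factors of ∂_1 are all 1, so H_0 ≅ Z^2.
  H_1: rank ker ∂_1 − rank ∂_2 = (17 − 8) − 6 = 3, and the invariant factors of ∂_2 are all 1, so H_1 ≅ Z^3.
  H_2: rank ker ∂_2 − rank ∂_3 = (7 − 6) − 1 = 0, and the invariant factors of ∂_3 are all 1, so H_2 ≅ 0.
  H_3: rank ker ∂_3 − rank ∂_4 = (1 − 1) − 0 = 0, and there is no ∂_4, so H_3 ≅ 0.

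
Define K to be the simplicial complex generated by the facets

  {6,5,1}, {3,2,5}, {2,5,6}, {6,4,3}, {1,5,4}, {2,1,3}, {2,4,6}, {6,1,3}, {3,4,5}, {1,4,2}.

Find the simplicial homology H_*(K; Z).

H_0 ≅ Z,  H_1 ≅ Z/2,  H_2 = 0.

Order the vertices as 1 < 2 < 3 < 4 < 5 < 6. Listing each simplex with vertices in this order, K has dimension 2 with simplices:

  0-simplices (6): [1], [2], [3], [4], [5], [6]
  1-simplices (15): [1,2], [1,3], [1,4], [1,5], [1,6], [2,3], [2,4], [2,5], [2,6], [3,4], [3,5], [3,6], [4,5], [4,6], [5,6]
  2-simplices (10): [1,2,3], [1,2,4], [1,3,6], [1,4,5], [1,5,6], [2,3,5], [2,4,6], [2,5,6], [3,4,5], [3,4,6]

giving chain groups C_0 ≅ Z^6, C_1 ≅ Z^15, C_2 ≅ Z^10.

Boundary ∂_1: C_1 → C_0 maps an edge to its endpoints' difference, ∂[p,q] = q − p. For instance
  ∂[1,5] = [5] − [1].
As a 6×15 matrix over Z this has rank 5, with invariant factors (1,1,1,1,1).

∂_2: C_2 → C_1 sends each 2-simplex [p,q,r] to [q,r] − [p,r] + [p,q]. For instance
  ∂[1,2,3] = [2,3] − [1,3] + [1,2],
  ∂[1,4,5] = [4,5] − [1,5] + [1,4].
The 15×10 boundary matrix has rank 10 and Smith normal form diag(1,1,1,1,1,1,1,1,1,2).

Computing H_k = (kernel of ∂_k) / (image of ∂_{k+1}):

  H_0: rank C_0 − rank ∂_1 = 6 − 5 = 1, and the invariant factors of ∂_1 are all 1, so H_0 ≅ Z.
  H_1: rank ker ∂_1 − rank ∂_2 = (15 − 5) − 10 = 0, and ∂_2 has invariant factor 2 > 1, so H_1 ≅ Z/2.
  H_2: rank ker ∂_2 − rank ∂_3 = (10 − 10) − 0 = 0, and there is no ∂_3, so H_2 ≅ 0.

As a check, the Euler characteristic is 6 − 15 + 10 = 1, which agrees with 1 − 0 + 0 = 1.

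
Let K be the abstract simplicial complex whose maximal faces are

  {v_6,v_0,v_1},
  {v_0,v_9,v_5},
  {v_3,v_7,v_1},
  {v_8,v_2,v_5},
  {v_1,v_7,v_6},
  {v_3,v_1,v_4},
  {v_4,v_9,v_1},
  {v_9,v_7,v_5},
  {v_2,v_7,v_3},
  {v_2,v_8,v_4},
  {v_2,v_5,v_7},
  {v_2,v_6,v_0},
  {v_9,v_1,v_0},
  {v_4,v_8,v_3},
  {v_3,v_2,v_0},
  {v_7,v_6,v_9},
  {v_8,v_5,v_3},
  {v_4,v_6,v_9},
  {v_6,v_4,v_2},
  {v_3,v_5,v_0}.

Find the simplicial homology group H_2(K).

Order the vertices as v_0 < v_1 < v_2 < v_3 < v_4 < v_5 < v_6 < v_7 < v_8 < v_9. Listing each simplex with vertices in this order, K has dimension 2 with simplices:

  0-simplices (10): [v_0], [v_1], [v_2], [v_3], [v_4], [v_5], [v_6], [v_7], [v_8], [v_9]
  1-simplices (30): (30 of them)
  2-simplices (20): (20 of them)

giving chain groups C_0 ≅ Z^10, C_1 ≅ Z^30, C_2 ≅ Z^20.

∂_1: C_1 → C_0 is given by ∂[p,q] = [q] − [p]. For instance
  ∂[v_2,v_8] = [v_8] − [v_2].
The 10×30 boundary matrix has rank 9 and Smith normal form diag(1,1,1,1,1,1,1,1,1).

∂_2: C_2 → C_1 maps a triangle to the signed sum of its edges. For instance
  ∂[v_6,v_7,v_9] = [v_7,v_9] − [v_6,v_9] + [v_6,v_7],
  ∂[v_1,v_3,v_7] = [v_3,v_7] − [v_1,v_7] + [v_1,v_3].
The 30×20 boundary matrix has rank 20 and Smith normal form diag(1,1,1,1,1,1,1,1,1,1,1,1,1,1,1,1,1,1,1,2).

Now H_k = ker ∂_k / im ∂_{k+1}, so:

  H_2: rank ker ∂_2 − rank ∂_3 = (20 − 20) − 0 = 0, and there is no ∂_3, so H_2 = 0.

(K is a triangulation of the Klein bottle.)

H_2 ≅ 0.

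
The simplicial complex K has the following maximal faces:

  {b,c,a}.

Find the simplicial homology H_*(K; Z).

H_0 ≅ Z,  H_1 = 0,  H_2 = 0.

Fix the vertex order a < b < c and write every simplex with vertices in increasing order. Then dim K = 2 and the simplices of K are:

  0-simplices (3): a, b, c
  1-simplices (3): ab, ac, bc
  2-simplices (1): abc

giving chain groups C_0 ≅ Z^3, C_1 ≅ Z^3, C_2 ≅ Z^1.

∂_1: C_1 → C_0 is given by ∂[p,q] = [q] − [p]. For instance
  ∂ab = b − a.
The 3×3 boundary matrix has rank 2 and Smith normal form diag(1,1).

Boundary ∂_2: C_2 → C_1 acts by ∂[p,q,r] = [q,r] − [p,r] + [p,q]. For instance
  ∂abc = bc − ac + ab.
The resulting 3×1 matrix has rank 1, and its Smith normal form has invariant factors (1).

Computing H_k = (kernel of ∂_k) / (image of ∂_{k+1}):

  H_0: rank C_0 − rank ∂_1 = 3 − 2 = 1, and the invariant factors of ∂_1 are all 1, so H_0 ≅ Z.
  H_1: rank ker ∂_1 − rank ∂_2 = (3 − 2) − 1 = 0, and the invariant factors of ∂_2 are all 1, so H_1 ≅ 0.
  H_2: rank ker ∂_2 − rank ∂_3 = (1 − 1) − 0 = 0, and there is no ∂_3, so H_2 ≅ 0.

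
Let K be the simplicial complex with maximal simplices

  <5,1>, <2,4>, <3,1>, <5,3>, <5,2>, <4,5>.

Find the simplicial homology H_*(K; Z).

Fix the vertex order 1 < 2 < 3 < 4 < 5 and write every simplex with vertices in increasing order. Then dim K = 1 and the simplices of K are:

  0-simplices (5): [1], [2], [3], [4], [5]
  1-simplices (6): [1,3], [1,5], [2,4], [2,5], [3,5], [4,5]

giving chain groups C_0 ≅ Z^5, C_1 ≅ Z^6.

The boundary map ∂_1: C_1 → C_0 sends each edge [p,q] (with p < q) to q − p. For instance
  ∂[2,5] = [5] − [2].
This gives a 5×6 integer matrix of rank 4; reducing to Smith normal form yields diagonal entries (1,1,1,1).

From H_k ≅ ker(∂_k) / im(∂_{k+1}) we obtain:

  H_0: rank C_0 − rank ∂_1 = 5 − 4 = 1, and the invariant factors of ∂_1 are all 1, so H_0 ≅ Z.
  H_1: rank ker ∂_1 − rank ∂_2 = (6 − 4) − 0 = 2, and there is no ∂_2, so H_1 ≅ Z^2.

H_0 = Z,  H_1 = Z^2.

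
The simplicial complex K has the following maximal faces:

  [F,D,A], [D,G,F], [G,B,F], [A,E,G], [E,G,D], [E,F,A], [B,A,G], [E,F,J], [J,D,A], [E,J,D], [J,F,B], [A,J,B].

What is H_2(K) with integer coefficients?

We work with the vertex ordering A < B < D < E < F < G < J. The simplices of K, each written with vertices in increasing order, are:

  0-simplices (7): A, B, D, E, F, G, J
  1-simplices (18): AB, AD, AE, AF, AG, AJ, BF, BG, BJ, DE, DF, DG, DJ, EF, EG, EJ, FG, FJ
  2-simplices (12): ABG, ABJ, ADF, ADJ, AEF, AEG, BFG, BFJ, DEG, DEJ, DFG, EFJ

so the chain groups are C_0 ≅ Z^7, C_1 ≅ Z^18, C_2 ≅ Z^12.

∂_1: C_1 → C_0 maps an edge to its endpoints' difference, ∂[p,q] = q − p.
This gives a 7×18 integer matrix of rank 6; reducing to Smith normal form yields diagonal entries (1,1,1,1,1,1).

Boundary ∂_2: C_2 → C_1 acts by ∂[p,q,r] = [q,r] − [p,r] + [p,q]. For instance
  ∂ABG = BG − AG + AB,
  ∂BFJ = FJ − BJ + BF.
The 18×12 boundary matrix has rank 12 and Smith normal form diag(1,1,1,1,1,1,1,1,1,1,1,2).

Now H_k = ker ∂_k / im ∂_{k+1}, so:

  H_2: rank ker ∂_2 − rank ∂_3 = (12 − 12) − 0 = 0, and there is no ∂_3, so H_2 ≅ 0.

(K is a triangulation of the real projective plane RP^2.)

H_2 ≅ 0.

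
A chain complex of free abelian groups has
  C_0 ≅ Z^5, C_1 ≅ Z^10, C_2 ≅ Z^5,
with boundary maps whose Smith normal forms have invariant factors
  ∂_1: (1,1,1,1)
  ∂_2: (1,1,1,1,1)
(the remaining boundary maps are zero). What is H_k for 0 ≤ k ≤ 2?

H_0: b_0 = 5 − 0 − 4 = 1; torsion from ∂_1 factors > 1: none. So H_0 = Z.
H_1: b_1 = 10 − 4 − 5 = 1; torsion from ∂_2 factors > 1: none. So H_1 = Z.
H_2: b_2 = 5 − 5 − 0 = 0; torsion from ∂_3 factors > 1: none. So H_2 = 0.

H_0 = Z,  H_1 = Z,  H_2 = 0.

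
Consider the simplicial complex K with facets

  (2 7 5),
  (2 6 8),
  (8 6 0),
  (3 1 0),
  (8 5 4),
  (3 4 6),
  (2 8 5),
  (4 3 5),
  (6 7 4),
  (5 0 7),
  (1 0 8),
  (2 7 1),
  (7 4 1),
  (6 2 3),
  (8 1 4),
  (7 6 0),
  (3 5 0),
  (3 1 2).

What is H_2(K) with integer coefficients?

Take the total order 0 < 1 < 2 < 3 < 4 < 5 < 6 < 7 < 8 on the vertex set. Then K (dimension 2) consists of the simplices:

  0-simplices (9): [0], [1], [2], [3], [4], [5], [6], [7], [8]
  1-simplices (27): (27 of them)
  2-simplices (18): [0,1,3], [0,1,8], [0,3,5], [0,5,7], [0,6,7], [0,6,8], [1,2,3], [1,2,7], [1,4,7], [1,4,8], [2,3,6], [2,5,7], [2,5,8], [2,6,8], [3,4,5], [3,4,6], [4,5,8], [4,6,7]

so the chain groups are C_0 ≅ Z^9, C_1 ≅ Z^27, C_2 ≅ Z^18.

Boundary ∂_1: C_1 → C_0 maps an edge to its endpoints' difference, ∂[p,q] = q − p.
This gives a 9×27 integer matrix of rank 8; reducing to Smith normal form yields diagonal entries (1,1,1,1,1,1,1,1).

∂_2: C_2 → C_1 sends each 2-simplex [p,q,r] to [q,r] − [p,r] + [p,q]. For instance
  ∂[2,6,8] = [6,8] − [2,8] + [2,6],
  ∂[1,2,3] = [2,3] − [1,3] + [1,2].
The 27×18 boundary matrix has rank 17 and Smith normal form diag(1,1,1,1,1,1,1,1,1,1,1,1,1,1,1,1,1).

Reading off H_k = ker ∂_k / im ∂_{k+1}:

  H_2: rank ker ∂_2 − rank ∂_3 = (18 − 17) − 0 = 1, and there is no ∂_3, so H_2 ≅ Z.

H_2 = Z.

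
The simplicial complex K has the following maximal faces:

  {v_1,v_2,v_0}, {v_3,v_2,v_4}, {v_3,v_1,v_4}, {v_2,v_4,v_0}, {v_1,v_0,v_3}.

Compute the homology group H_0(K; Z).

H_0 = Z.

Take the total order v_0 < v_1 < v_2 < v_3 < v_4 on the vertex set. Then K (dimension 2) consists of the simplices:

  0-simplices (5): [v_0], [v_1], [v_2], [v_3], [v_4]
  1-simplices (10): [v_0,v_1], [v_0,v_2], [v_0,v_3], [v_0,v_4], [v_1,v_2], [v_1,v_3], [v_1,v_4], [v_2,v_3], [v_2,v_4], [v_3,v_4]
  2-simplices (5): [v_0,v_1,v_2], [v_0,v_1,v_3], [v_0,v_2,v_4], [v_1,v_3,v_4], [v_2,v_3,v_4]

so the chain groups are C_0 ≅ Z^5, C_1 ≅ Z^10, C_2 ≅ Z^5.

Boundary ∂_1: C_1 → C_0 is given by ∂[p,q] = [q] − [p]. For instance
  ∂[v_0,v_4] = [v_4] − [v_0].
This gives a 5×10 integer matrix of rank 4; reducing to Smith normal form yields diagonal entries (1,1,1,1).

Boundary ∂_2: C_2 → C_1 maps a triangle to the signed sum of its edges. For instance
  ∂[v_0,v_1,v_2] = [v_1,v_2] − [v_0,v_2] + [v_0,v_1],
  ∂[v_1,v_3,v_4] = [v_3,v_4] − [v_1,v_4] + [v_1,v_3].
As a 10×5 matrix over Z this has rank 5, with invariant factors (1,1,1,1,1).

From H_k ≅ ker(∂_k) / im(∂_{k+1}) we obtain:

  H_0: rank C_0 − rank ∂_1 = 5 − 4 = 1, and the invariant factors of ∂_1 are all 1, so H_0 ≅ Z.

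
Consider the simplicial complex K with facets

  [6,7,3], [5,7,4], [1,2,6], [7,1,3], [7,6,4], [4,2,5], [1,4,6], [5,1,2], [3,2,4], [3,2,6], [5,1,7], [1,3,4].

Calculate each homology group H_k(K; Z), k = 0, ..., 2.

Order the vertices as 1 < 2 < 3 < 4 < 5 < 6 < 7. Listing each simplex with vertices in this order, K has dimension 2 with simplices:

  0-simplices (7): [1], [2], [3], [4], [5], [6], [7]
  1-simplices (18): [1,2], [1,3], [1,4], [1,5], [1,6], [1,7], [2,3], [2,4], [2,5], [2,6], [3,4], [3,6], [3,7], [4,5], [4,6], [4,7], [5,7], [6,7]
  2-simplices (12): [1,2,5], [1,2,6], [1,3,4], [1,3,7], [1,4,6], [1,5,7], [2,3,4], [2,3,6], [2,4,5], [3,6,7], [4,5,7], [4,6,7]

Hence C_0 ≅ Z^7, C_1 ≅ Z^18, C_2 ≅ Z^12.

The boundary map ∂_1: C_1 → C_0 is given by ∂[p,q] = [q] − [p].
The resulting 7×18 matrix has rank 6, and its Smith normal form has invariant factors (1,1,1,1,1,1).

Boundary ∂_2: C_2 → C_1 acts by ∂[p,q,r] = [q,r] − [p,r] + [p,q]. For instance
  ∂[1,5,7] = [5,7] − [1,7] + [1,5],
  ∂[1,2,6] = [2,6] − [1,6] + [1,2].
The 18×12 boundary matrix has rank 12 and Smith normal form diag(1,1,1,1,1,1,1,1,1,1,1,2).

Now H_k = ker ∂_k / im ∂_{k+1}, so:

  H_0: rank C_0 − rank ∂_1 = 7 − 6 = 1, and the invariant factors of ∂_1 are all 1, so H_0 = Z.
  H_1: rank ker ∂_1 − rank ∂_2 = (18 − 6) − 12 = 0, and ∂_2 has invariant factor 2 > 1, so H_1 = Z/2Z.
  H_2: rank ker ∂_2 − rank ∂_3 = (12 − 12) − 0 = 0, and there is no ∂_3, so H_2 = 0.

(K is a triangulation of the real projective plane RP^2.)

H_0 = Z,  H_1 = Z/2Z,  H_2 = 0.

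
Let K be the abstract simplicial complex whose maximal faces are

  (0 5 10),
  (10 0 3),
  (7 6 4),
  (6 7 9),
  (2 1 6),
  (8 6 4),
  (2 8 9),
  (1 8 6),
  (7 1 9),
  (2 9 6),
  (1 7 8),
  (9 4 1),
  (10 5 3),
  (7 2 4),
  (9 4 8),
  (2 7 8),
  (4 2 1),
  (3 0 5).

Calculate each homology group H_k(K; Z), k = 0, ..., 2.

H_0 = Z^2,  H_1 = Z^2,  H_2 = Z^2.

K has 11 vertices, 27 edges, 18 triangles.
rank ∂_0 = 0, rank ∂_1 = 9 ⇒ b_0 = 11 − 0 − 9 = 2; all invariant factors of ∂_1 are 1 so no torsion. So H_0 ≅ Z^2.
rank ∂_1 = 9, rank ∂_2 = 16 ⇒ b_1 = 27 − 9 − 16 = 2; all invariant factors of ∂_2 are 1 so no torsion. So H_1 ≅ Z^2.
rank ∂_2 = 16, rank ∂_3 = 0 ⇒ b_2 = 18 − 16 − 0 = 2. So H_2 ≅ Z^2.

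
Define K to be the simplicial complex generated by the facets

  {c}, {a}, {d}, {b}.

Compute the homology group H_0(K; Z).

H_0 ≅ Z^4.

Order the vertices as a < b < c < d. Listing each simplex with vertices in this order, K has dimension 0 with simplices:

  0-simplices (4): a, b, c, d

giving chain groups C_0 ≅ Z^4.

Computing H_k = (kernel of ∂_k) / (image of ∂_{k+1}):

  H_0: rank C_0 − rank ∂_1 = 4 − 0 = 4, and there is no ∂_1, so H_0 = Z^4.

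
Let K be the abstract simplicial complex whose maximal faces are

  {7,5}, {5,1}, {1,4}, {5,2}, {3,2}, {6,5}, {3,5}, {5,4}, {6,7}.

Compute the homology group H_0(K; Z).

Take the total order 1 < 2 < 3 < 4 < 5 < 6 < 7 on the vertex set. Then K (dimension 1) consists of the simplices:

  0-simplices (7): [1], [2], [3], [4], [5], [6], [7]
  1-simplices (9): [1,4], [1,5], [2,3], [2,5], [3,5], [4,5], [5,6], [5,7], [6,7]

Hence C_0 ≅ Z^7, C_1 ≅ Z^9.

Boundary ∂_1: C_1 → C_0 maps an edge to its endpoints' difference, ∂[p,q] = q − p. For instance
  ∂[1,5] = [5] − [1].
As a 7×9 matrix over Z this has rank 6, with invariant factors (1,1,1,1,1,1).

Reading off H_k = ker ∂_k / im ∂_{k+1}:

  H_0: rank C_0 − rank ∂_1 = 7 − 6 = 1, and the invariant factors of ∂_1 are all 1, so H_0 = Z.

H_0 = Z.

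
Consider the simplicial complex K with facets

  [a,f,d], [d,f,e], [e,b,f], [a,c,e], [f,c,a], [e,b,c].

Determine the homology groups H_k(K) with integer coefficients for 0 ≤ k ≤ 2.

H_0 = Z,  H_1 = Z,  H_2 = 0.

Take the total order a < b < c < d < e < f on the vertex set. Then K (dimension 2) consists of the simplices:

  0-simplices (6): a, b, c, d, e, f
  1-simplices (12): ac, ad, ae, af, bc, be, bf, ce, cf, de, df, ef
  2-simplices (6): ace, acf, adf, bce, bef, def

giving chain groups C_0 ≅ Z^6, C_1 ≅ Z^12, C_2 ≅ Z^6.

∂_1: C_1 → C_0 maps an edge to its endpoints' difference, ∂[p,q] = q − p.
The resulting 6×12 matrix has rank 5, and its Smith normal form has invariant factors (1,1,1,1,1).

The boundary map ∂_2: C_2 → C_1 maps a triangle to the signed sum of its edges. For instance
  ∂bef = ef − bf + be,
  ∂bce = ce − be + bc.
This gives a 12×6 integer matrix of rank 6; reducing to Smith normal form yields diagonal entries (1,1,1,1,1,1).

Computing H_k = (kernel of ∂_k) / (image of ∂_{k+1}):

  H_0: rank C_0 − rank ∂_1 = 6 − 5 = 1, and the invariant factors of ∂_1 are all 1, so H_0 = Z.
  H_1: rank ker ∂_1 − rank ∂_2 = (12 − 5) − 6 = 1, and the invariant factors of ∂_2 are all 1, so H_1 = Z.
  H_2: rank ker ∂_2 − rank ∂_3 = (6 − 6) − 0 = 0, and there is no ∂_3, so H_2 = 0.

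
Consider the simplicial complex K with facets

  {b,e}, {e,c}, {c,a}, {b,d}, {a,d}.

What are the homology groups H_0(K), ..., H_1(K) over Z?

H_0 ≅ Z,  H_1 ≅ Z.

We work with the vertex ordering a < b < c < d < e. The simplices of K, each written with vertices in increasing order, are:

  0-simplices (5): a, b, c, d, e
  1-simplices (5): ac, ad, bd, be, ce

so the chain groups are C_0 ≅ Z^5, C_1 ≅ Z^5.

The boundary map ∂_1: C_1 → C_0 sends each edge [p,q] (with p < q) to q − p.
The 5×5 boundary matrix has rank 4 and Smith normal form diag(1,1,1,1).

From H_k ≅ ker(∂_k) / im(∂_{k+1}) we obtain:

  H_0: rank C_0 − rank ∂_1 = 5 − 4 = 1, and the invariant factors of ∂_1 are all 1, so H_0 = Z.
  H_1: rank ker ∂_1 − rank ∂_2 = (5 − 4) − 0 = 1, and there is no ∂_2, so H_1 = Z.

(K is a triangulation of the circle S^1.)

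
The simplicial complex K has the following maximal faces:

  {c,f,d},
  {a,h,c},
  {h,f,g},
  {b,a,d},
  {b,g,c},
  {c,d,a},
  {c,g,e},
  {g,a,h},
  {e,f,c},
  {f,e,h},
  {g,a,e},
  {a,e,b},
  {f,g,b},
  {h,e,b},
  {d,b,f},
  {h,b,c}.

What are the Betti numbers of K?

We work with the vertex ordering a < b < c < d < e < f < g < h. The simplices of K, each written with vertices in increasing order, are:

  0-simplices (8): a, b, c, d, e, f, g, h
  1-simplices (24): ab, ac, ad, ae, ag, ah, bc, bd, be, bf, bg, bh, cd, ce, cf, cg, ch, df, ef, eg, eh, fg, fh, gh
  2-simplices (16): abd, abe, acd, ach, aeg, agh, bcg, bch, bdf, beh, bfg, cdf, cef, ceg, efh, fgh

so the chain groups are C_0 ≅ Z^8, C_1 ≅ Z^24, C_2 ≅ Z^16.

Boundary ∂_1: C_1 → C_0 is given by ∂[p,q] = [q] − [p].
The 8×24 boundary matrix has rank 7 and Smith normal form diag(1,1,1,1,1,1,1).

Boundary ∂_2: C_2 → C_1 maps a triangle to the signed sum of its edges. For instance
  ∂ach = ch − ah + ac,
  ∂efh = fh − eh + ef.
The resulting 24×16 matrix has rank 15, and its Smith normal form has invariant factors (1,1,1,1,1,1,1,1,1,1,1,1,1,1,1).

From H_k ≅ ker(∂_k) / im(∂_{k+1}) we obtain:

  H_0: rank C_0 − rank ∂_1 = 8 − 7 = 1, and the invariant factors of ∂_1 are all 1, so H_0 = Z.
  H_1: rank ker ∂_1 − rank ∂_2 = (24 − 7) − 15 = 2, and the invariant factors of ∂_2 are all 1, so H_1 = Z^2.
  H_2: rank ker ∂_2 − rank ∂_3 = (16 − 15) − 0 = 1, and there is no ∂_3, so H_2 = Z.

Hence the Betti numbers are b_0 = 1, b_1 = 2, b_2 = 1.

b_0 = 1, b_1 = 2, b_2 = 1.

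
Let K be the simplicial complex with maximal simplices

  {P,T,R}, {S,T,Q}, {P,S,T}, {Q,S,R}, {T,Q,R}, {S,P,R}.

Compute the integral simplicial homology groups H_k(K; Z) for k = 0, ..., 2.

H_0 ≅ Z,  H_1 = 0,  H_2 ≅ Z.

Order the vertices as P < Q < R < S < T. Listing each simplex with vertices in this order, K has dimension 2 with simplices:

  0-simplices (5): P, Q, R, S, T
  1-simplices (9): PR, PS, PT, QR, QS, QT, RS, RT, ST
  2-simplices (6): PRS, PRT, PST, QRS, QRT, QST

so the chain groups are C_0 ≅ Z^5, C_1 ≅ Z^9, C_2 ≅ Z^6.

The boundary map ∂_1: C_1 → C_0 sends each edge [p,q] (with p < q) to q − p.
As a 5×9 matrix over Z this has rank 4, with invariant factors (1,1,1,1).

Boundary ∂_2: C_2 → C_1 acts by ∂[p,q,r] = [q,r] − [p,r] + [p,q]. For instance
  ∂QRT = RT − QT + QR,
  ∂PRS = RS − PS + PR.
This gives a 9×6 integer matrix of rank 5; reducing to Smith normal form yields diagonal entries (1,1,1,1,1).

Now H_k = ker ∂_k / im ∂_{k+1}, so:

  H_0: rank C_0 − rank ∂_1 = 5 − 4 = 1, and the invariant factors of ∂_1 are all 1, so H_0 ≅ Z.
  H_1: rank ker ∂_1 − rank ∂_2 = (9 − 4) − 5 = 0, and the invariant factors of ∂_2 are all 1, so H_1 ≅ 0.
  H_2: rank ker ∂_2 − rank ∂_3 = (6 − 5) − 0 = 1, and there is no ∂_3, so H_2 ≅ Z.

As a check, the Euler characteristic is 5 − 9 + 6 = 2, which agrees with 1 − 0 + 1 = 2.
(K is a triangulation of the 2-sphere S^2.)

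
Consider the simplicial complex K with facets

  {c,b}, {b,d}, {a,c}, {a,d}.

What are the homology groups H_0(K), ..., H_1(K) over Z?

H_0 ≅ Z,  H_1 ≅ Z.

Take the total order a < b < c < d on the vertex set. Then K (dimension 1) consists of the simplices:

  0-simplices (4): a, b, c, d
  1-simplices (4): ac, ad, bc, bd

Hence C_0 ≅ Z^4, C_1 ≅ Z^4.

∂_1: C_1 → C_0 maps an edge to its endpoints' difference, ∂[p,q] = q − p.
This gives a 4×4 integer matrix of rank 3; reducing to Smith normal form yields diagonal entries (1,1,1).

From H_k ≅ ker(∂_k) / im(∂_{k+1}) we obtain:

  H_0: rank C_0 − rank ∂_1 = 4 − 3 = 1, and the invariant factors of ∂_1 are all 1, so H_0 = Z.
  H_1: rank ker ∂_1 − rank ∂_2 = (4 − 3) − 0 = 1, and there is no ∂_2, so H_1 = Z.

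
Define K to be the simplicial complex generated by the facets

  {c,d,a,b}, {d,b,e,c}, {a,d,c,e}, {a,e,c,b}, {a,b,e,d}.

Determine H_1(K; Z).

Order the vertices as a < b < c < d < e. Listing each simplex with vertices in this order, K has dimension 3 with simplices:

  0-simplices (5): a, b, c, d, e
  1-simplices (10): ab, ac, ad, ae, bc, bd, be, cd, ce, de
  2-simplices (10): abc, abd, abe, acd, ace, ade, bcd, bce, bde, cde
  3-simplices (5): abcd, abce, abde, acde, bcde

giving chain groups C_0 ≅ Z^5, C_1 ≅ Z^10, C_2 ≅ Z^10, C_3 ≅ Z^5.

Boundary ∂_1: C_1 → C_0 is given by ∂[p,q] = [q] − [p].
This gives a 5×10 integer matrix of rank 4; reducing to Smith normal form yields diagonal entries (1,1,1,1).

∂_2: C_2 → C_1 sends each 2-simplex [p,q,r] to [q,r] − [p,r] + [p,q]. For instance
  ∂acd = cd − ad + ac,
  ∂bcd = cd − bd + bc.
The resulting 10×10 matrix has rank 6, and its Smith normal form has invariant factors (1,1,1,1,1,1).

The boundary map ∂_3: C_3 → C_2 sends each 3-simplex σ to the alternating sum Σ_i (−1)^i (σ with its i-th vertex removed). For instance
  ∂acde = cde − ade + ace − acd,
  ∂abde = bde − ade + abe − abd.
This gives a 10×5 integer matrix of rank 4; reducing to Smith normal form yields diagonal entries (1,1,1,1).

Reading off H_k = ker ∂_k / im ∂_{k+1}:

  H_1: rank ker ∂_1 − rank ∂_2 = (10 − 4) − 6 = 0, and the invariant factors of ∂_2 are all 1, so H_1 ≅ 0.

H_1 = 0.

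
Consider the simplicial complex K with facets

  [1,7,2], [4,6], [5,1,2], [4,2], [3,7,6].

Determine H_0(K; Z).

H_0 = Z.

Take the total order 1 < 2 < 3 < 4 < 5 < 6 < 7 on the vertex set. Then K (dimension 2) consists of the simplices:

  0-simplices (7): [1], [2], [3], [4], [5], [6], [7]
  1-simplices (10): [1,2], [1,5], [1,7], [2,4], [2,5], [2,7], [3,6], [3,7], [4,6], [6,7]
  2-simplices (3): [1,2,5], [1,2,7], [3,6,7]

giving chain groups C_0 ≅ Z^7, C_1 ≅ Z^10, C_2 ≅ Z^3.

∂_1: C_1 → C_0 maps an edge to its endpoints' difference, ∂[p,q] = q − p. For instance
  ∂[1,7] = [7] − [1].
The 7×10 boundary matrix has rank 6 and Smith normal form diag(1,1,1,1,1,1).

Boundary ∂_2: C_2 → C_1 acts by ∂[p,q,r] = [q,r] − [p,r] + [p,q]. For instance
  ∂[1,2,5] = [2,5] − [1,5] + [1,2],
  ∂[1,2,7] = [2,7] − [1,7] + [1,2].
As a 10×3 matrix over Z this has rank 3, with invariant factors (1,1,1).

Now H_k = ker ∂_k / im ∂_{k+1}, so:

  H_0: rank C_0 − rank ∂_1 = 7 − 6 = 1, and the invariant factors of ∂_1 are all 1, so H_0 = Z.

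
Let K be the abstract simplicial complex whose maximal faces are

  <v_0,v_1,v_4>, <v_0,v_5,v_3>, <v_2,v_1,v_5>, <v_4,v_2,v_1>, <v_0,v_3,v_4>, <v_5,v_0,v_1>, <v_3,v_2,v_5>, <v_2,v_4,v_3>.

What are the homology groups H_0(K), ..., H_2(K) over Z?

Fix the vertex order v_0 < v_1 < v_2 < v_3 < v_4 < v_5 and write every simplex with vertices in increasing order. Then dim K = 2 and the simplices of K are:

  0-simplices (6): [v_0], [v_1], [v_2], [v_3], [v_4], [v_5]
  1-simplices (12): [v_0,v_1], [v_0,v_3], [v_0,v_4], [v_0,v_5], [v_1,v_2], [v_1,v_4], [v_1,v_5], [v_2,v_3], [v_2,v_4], [v_2,v_5], [v_3,v_4], [v_3,v_5]
  2-simplices (8): [v_0,v_1,v_4], [v_0,v_1,v_5], [v_0,v_3,v_4], [v_0,v_3,v_5], [v_1,v_2,v_4], [v_1,v_2,v_5], [v_2,v_3,v_4], [v_2,v_3,v_5]

giving chain groups C_0 ≅ Z^6, C_1 ≅ Z^12, C_2 ≅ Z^8.

The boundary map ∂_1: C_1 → C_0 sends each edge [p,q] (with p < q) to q − p.
The 6×12 boundary matrix has rank 5 and Smith normal form diag(1,1,1,1,1).

∂_2: C_2 → C_1 maps a triangle to the signed sum of its edges. For instance
  ∂[v_0,v_3,v_5] = [v_3,v_5] − [v_0,v_5] + [v_0,v_3],
  ∂[v_2,v_3,v_4] = [v_3,v_4] − [v_2,v_4] + [v_2,v_3].
As a 12×8 matrix over Z this has rank 7, with invariant factors (1,1,1,1,1,1,1).

Now H_k = ker ∂_k / im ∂_{k+1}, so:

  H_0: rank C_0 − rank ∂_1 = 6 − 5 = 1, and the invariant factors of ∂_1 are all 1, so H_0 = Z.
  H_1: rank ker ∂_1 − rank ∂_2 = (12 − 5) − 7 = 0, and the invariant factors of ∂_2 are all 1, so H_1 = 0.
  H_2: rank ker ∂_2 − rank ∂_3 = (8 − 7) − 0 = 1, and there is no ∂_3, so H_2 = Z.

H_0 = Z,  H_1 = 0,  H_2 = Z.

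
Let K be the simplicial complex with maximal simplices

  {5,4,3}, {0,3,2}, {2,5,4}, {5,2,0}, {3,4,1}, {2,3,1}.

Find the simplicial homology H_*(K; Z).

H_0 ≅ Z,  H_1 ≅ Z,  H_2 = 0.

K has 6 vertices, 12 edges, 6 triangles.
rank ∂_0 = 0, rank ∂_1 = 5 ⇒ b_0 = 6 − 0 − 5 = 1; all invariant factors of ∂_1 are 1 so no torsion. So H_0 ≅ Z.
rank ∂_1 = 5, rank ∂_2 = 6 ⇒ b_1 = 12 − 5 − 6 = 1; all invariant factors of ∂_2 are 1 so no torsion. So H_1 ≅ Z.
rank ∂_2 = 6, rank ∂_3 = 0 ⇒ b_2 = 6 − 6 − 0 = 0. So H_2 ≅ 0.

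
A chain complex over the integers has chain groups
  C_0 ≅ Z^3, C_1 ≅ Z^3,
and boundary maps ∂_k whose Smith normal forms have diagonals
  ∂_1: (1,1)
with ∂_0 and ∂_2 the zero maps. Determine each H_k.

H_0: b_0 = 3 − 0 − 2 = 1; torsion from ∂_1 factors > 1: none. So H_0 = Z.
H_1: b_1 = 3 − 2 − 0 = 1; torsion from ∂_2 factors > 1: none. So H_1 = Z.

H_0 = Z,  H_1 = Z.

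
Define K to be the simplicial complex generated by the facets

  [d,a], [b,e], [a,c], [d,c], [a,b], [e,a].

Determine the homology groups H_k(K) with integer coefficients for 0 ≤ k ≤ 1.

H_0 ≅ Z,  H_1 ≅ Z^2.

Take the total order a < b < c < d < e on the vertex set. Then K (dimension 1) consists of the simplices:

  0-simplices (5): a, b, c, d, e
  1-simplices (6): ab, ac, ad, ae, be, cd

so the chain groups are C_0 ≅ Z^5, C_1 ≅ Z^6.

Boundary ∂_1: C_1 → C_0 is given by ∂[p,q] = [q] − [p]. For instance
  ∂be = e − b.
The 5×6 boundary matrix has rank 4 and Smith normal form diag(1,1,1,1).

Computing H_k = (kernel of ∂_k) / (image of ∂_{k+1}):

  H_0: rank C_0 − rank ∂_1 = 5 − 4 = 1, and the invariant factors of ∂_1 are all 1, so H_0 ≅ Z.
  H_1: rank ker ∂_1 − rank ∂_2 = (6 − 4) − 0 = 2, and there is no ∂_2, so H_1 ≅ Z^2.

As a check, the Euler characteristic is 5 − 6 = -1, which agrees with 1 − 2 = -1.
(K is a triangulation of a wedge of 2 circles.)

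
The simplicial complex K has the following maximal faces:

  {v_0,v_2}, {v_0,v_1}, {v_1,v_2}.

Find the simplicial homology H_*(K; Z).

Fix the vertex order v_0 < v_1 < v_2 and write every simplex with vertices in increasing order. Then dim K = 1 and the simplices of K are:

  0-simplices (3): [v_0], [v_1], [v_2]
  1-simplices (3): [v_0,v_1], [v_0,v_2], [v_1,v_2]

Hence C_0 ≅ Z^3, C_1 ≅ Z^3.

The boundary map ∂_1: C_1 → C_0 is given by ∂[p,q] = [q] − [p]. For instance
  ∂[v_0,v_2] = [v_2] − [v_0].
As a 3×3 matrix over Z this has rank 2, with invariant factors (1,1).

Computing H_k = (kernel of ∂_k) / (image of ∂_{k+1}):

  H_0: rank C_0 − rank ∂_1 = 3 − 2 = 1, and the invariant factors of ∂_1 are all 1, so H_0 ≅ Z.
  H_1: rank ker ∂_1 − rank ∂_2 = (3 − 2) − 0 = 1, and there is no ∂_2, so H_1 ≅ Z.

H_0 ≅ Z,  H_1 ≅ Z.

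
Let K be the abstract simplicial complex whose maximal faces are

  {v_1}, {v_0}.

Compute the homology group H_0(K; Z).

H_0 = Z^2.

Fix the vertex order v_0 < v_1 and write every simplex with vertices in increasing order. Then dim K = 0 and the simplices of K are:

  0-simplices (2): [v_0], [v_1]

giving chain groups C_0 ≅ Z^2.

From H_k ≅ ker(∂_k) / im(∂_{k+1}) we obtain:

  H_0: rank C_0 − rank ∂_1 = 2 − 0 = 2, and there is no ∂_1, so H_0 ≅ Z^2.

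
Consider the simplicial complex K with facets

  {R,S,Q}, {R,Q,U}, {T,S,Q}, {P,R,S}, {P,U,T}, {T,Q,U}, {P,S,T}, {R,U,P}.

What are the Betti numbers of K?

b_0 = 1, b_1 = 0, b_2 = 1.

Take the total order P < Q < R < S < T < U on the vertex set. Then K (dimension 2) consists of the simplices:

  0-simplices (6): P, Q, R, S, T, U
  1-simplices (12): PR, PS, PT, PU, QR, QS, QT, QU, RS, RU, ST, TU
  2-simplices (8): PRS, PRU, PST, PTU, QRS, QRU, QST, QTU

giving chain groups C_0 ≅ Z^6, C_1 ≅ Z^12, C_2 ≅ Z^8.

Boundary ∂_1: C_1 → C_0 maps an edge to its endpoints' difference, ∂[p,q] = q − p.
The resulting 6×12 matrix has rank 5, and its Smith normal form has invariant factors (1,1,1,1,1).

Boundary ∂_2: C_2 → C_1 acts by ∂[p,q,r] = [q,r] − [p,r] + [p,q]. For instance
  ∂PRU = RU − PU + PR,
  ∂PST = ST − PT + PS.
The resulting 12×8 matrix has rank 7, and its Smith normal form has invariant factors (1,1,1,1,1,1,1).

Computing H_k = (kernel of ∂_k) / (image of ∂_{k+1}):

  H_0: rank C_0 − rank ∂_1 = 6 − 5 = 1, and the invariant factors of ∂_1 are all 1, so H_0 = Z.
  H_1: rank ker ∂_1 − rank ∂_2 = (12 − 5) − 7 = 0, and the invariant factors of ∂_2 are all 1, so H_1 = 0.
  H_2: rank ker ∂_2 − rank ∂_3 = (8 − 7) − 0 = 1, and there is no ∂_3, so H_2 = Z.

(K is a triangulation of the 2-sphere S^2.)

Hence the Betti numbers are b_0 = 1, b_1 = 0, b_2 = 1.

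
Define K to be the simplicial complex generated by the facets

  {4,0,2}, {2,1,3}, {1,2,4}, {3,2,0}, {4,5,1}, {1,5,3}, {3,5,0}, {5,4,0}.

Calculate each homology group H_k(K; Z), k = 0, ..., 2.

Fix the vertex order 0 < 1 < 2 < 3 < 4 < 5 and write every simplex with vertices in increasing order. Then dim K = 2 and the simplices of K are:

  0-simplices (6): [0], [1], [2], [3], [4], [5]
  1-simplices (12): [0,2], [0,3], [0,4], [0,5], [1,2], [1,3], [1,4], [1,5], [2,3], [2,4], [3,5], [4,5]
  2-simplices (8): [0,2,3], [0,2,4], [0,3,5], [0,4,5], [1,2,3], [1,2,4], [1,3,5], [1,4,5]

so the chain groups are C_0 ≅ Z^6, C_1 ≅ Z^12, C_2 ≅ Z^8.

∂_1: C_1 → C_0 maps an edge to its endpoints' difference, ∂[p,q] = q − p.
This gives a 6×12 integer matrix of rank 5; reducing to Smith normal form yields diagonal entries (1,1,1,1,1).

Boundary ∂_2: C_2 → C_1 sends each 2-simplex [p,q,r] to [q,r] − [p,r] + [p,q]. For instance
  ∂[1,2,4] = [2,4] − [1,4] + [1,2],
  ∂[0,2,3] = [2,3] − [0,3] + [0,2].
This gives a 12×8 integer matrix of rank 7; reducing to Smith normal form yields diagonal entries (1,1,1,1,1,1,1).

Computing H_k = (kernel of ∂_k) / (image of ∂_{k+1}):

  H_0: rank C_0 − rank ∂_1 = 6 − 5 = 1, and the invariant factors of ∂_1 are all 1, so H_0 ≅ Z.
  H_1: rank ker ∂_1 − rank ∂_2 = (12 − 5) − 7 = 0, and the invariant factors of ∂_2 are all 1, so H_1 ≅ 0.
  H_2: rank ker ∂_2 − rank ∂_3 = (8 − 7) − 0 = 1, and there is no ∂_3, so H_2 ≅ Z.

As a check, the Euler characteristic is 6 − 12 + 8 = 2, which agrees with 1 − 0 + 1 = 2.
(K is a triangulation of the 2-sphere S^2.)

H_0 ≅ Z,  H_1 = 0,  H_2 ≅ Z.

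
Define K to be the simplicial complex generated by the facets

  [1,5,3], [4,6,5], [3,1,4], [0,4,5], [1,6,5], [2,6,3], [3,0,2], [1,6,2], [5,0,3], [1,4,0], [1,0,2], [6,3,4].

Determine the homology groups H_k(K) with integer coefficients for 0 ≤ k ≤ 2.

Order the vertices as 0 < 1 < 2 < 3 < 4 < 5 < 6. Listing each simplex with vertices in this order, K has dimension 2 with simplices:

  0-simplices (7): [0], [1], [2], [3], [4], [5], [6]
  1-simplices (18): [0,1], [0,2], [0,3], [0,4], [0,5], [1,2], [1,3], [1,4], [1,5], [1,6], [2,3], [2,6], [3,4], [3,5], [3,6], [4,5], [4,6], [5,6]
  2-simplices (12): [0,1,2], [0,1,4], [0,2,3], [0,3,5], [0,4,5], [1,2,6], [1,3,4], [1,3,5], [1,5,6], [2,3,6], [3,4,6], [4,5,6]

giving chain groups C_0 ≅ Z^7, C_1 ≅ Z^18, C_2 ≅ Z^12.

The boundary map ∂_1: C_1 → C_0 sends each edge [p,q] (with p < q) to q − p. For instance
  ∂[0,4] = [4] − [0].
The resulting 7×18 matrix has rank 6, and its Smith normal form has invariant factors (1,1,1,1,1,1).

∂_2: C_2 → C_1 sends each 2-simplex [p,q,r] to [q,r] − [p,r] + [p,q]. For instance
  ∂[1,3,4] = [3,4] − [1,4] + [1,3],
  ∂[1,3,5] = [3,5] − [1,5] + [1,3].
The 18×12 boundary matrix has rank 12 and Smith normal form diag(1,1,1,1,1,1,1,1,1,1,1,2).

Computing H_k = (kernel of ∂_k) / (image of ∂_{k+1}):

  H_0: rank C_0 − rank ∂_1 = 7 − 6 = 1, and the invariant factors of ∂_1 are all 1, so H_0 = Z.
  H_1: rank ker ∂_1 − rank ∂_2 = (18 − 6) − 12 = 0, and ∂_2 has invariant factor 2 > 1, so H_1 = Z/2.
  H_2: rank ker ∂_2 − rank ∂_3 = (12 − 12) − 0 = 0, and there is no ∂_3, so H_2 = 0.

H_0 ≅ Z,  H_1 ≅ Z/2,  H_2 = 0.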